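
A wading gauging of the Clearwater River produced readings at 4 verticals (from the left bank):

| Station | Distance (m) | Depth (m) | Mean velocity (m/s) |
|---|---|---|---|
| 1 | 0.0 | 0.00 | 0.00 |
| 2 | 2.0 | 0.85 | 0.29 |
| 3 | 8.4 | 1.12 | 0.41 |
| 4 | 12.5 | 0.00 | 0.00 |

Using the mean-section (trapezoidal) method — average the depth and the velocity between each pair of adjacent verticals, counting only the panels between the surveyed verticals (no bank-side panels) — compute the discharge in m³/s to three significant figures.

2.80 m³/s

Panel 1-2: Δb = 2 m, d̄ = (0.00+0.85)/2 = 0.425, v̄ = (0.00+0.29)/2 = 0.145 → q = 2×0.425×0.145 = 0.1233 m³/s
Panel 2-3: Δb = 6.4 m, d̄ = (0.85+1.12)/2 = 0.985, v̄ = (0.29+0.41)/2 = 0.35 → q = 6.4×0.985×0.35 = 2.206 m³/s
Panel 3-4: Δb = 4.1 m, d̄ = (1.12+0.00)/2 = 0.56, v̄ = (0.41+0.00)/2 = 0.205 → q = 4.1×0.56×0.205 = 0.4707 m³/s
Q = Σ q = 2.800 m³/s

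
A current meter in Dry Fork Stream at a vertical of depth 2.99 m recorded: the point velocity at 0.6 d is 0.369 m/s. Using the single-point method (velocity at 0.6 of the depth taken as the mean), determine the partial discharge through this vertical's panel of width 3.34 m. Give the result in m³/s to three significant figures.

3.69 m³/s

v̄ = v₀.₆ = 0.369 m/s
q = v̄ × d × w = 0.3690 × 2.99 × 3.34 = 3.685 m³/s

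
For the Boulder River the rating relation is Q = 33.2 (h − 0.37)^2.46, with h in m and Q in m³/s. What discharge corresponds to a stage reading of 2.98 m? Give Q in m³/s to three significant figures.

352 m³/s

Q = 33.2 × (2.98 − 0.37)^2.46 = 33.2 × 2.61^2.46 = 351.6 m³/s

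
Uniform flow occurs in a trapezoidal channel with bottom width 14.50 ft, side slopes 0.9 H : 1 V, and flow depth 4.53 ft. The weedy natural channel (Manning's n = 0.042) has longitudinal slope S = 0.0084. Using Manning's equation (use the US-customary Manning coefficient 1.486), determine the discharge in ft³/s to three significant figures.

587 ft³/s

A = (b + z·y)·y = (14.50 + 0.9×4.53)×4.53 = 84.15 ft²
P = b + 2y√(1+z²) = 14.50 + 2×4.53×√(1+0.9²) = 26.69 ft
R = A/P = 84.15/26.69 = 3.153 ft
Q = (1.486/n)·A·R^(2/3)·S^(1/2) = (1.486/0.042) × 84.15 × 3.153^(2/3) × 0.0084^(1/2) = 586.8 ft³/s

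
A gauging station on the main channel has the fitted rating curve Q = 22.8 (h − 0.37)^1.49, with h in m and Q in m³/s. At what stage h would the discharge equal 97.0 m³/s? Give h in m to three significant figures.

h − h₀ = (Q/C)^(1/b) = (97.0/22.8)^(1/1.49) = 2.643 m
h = 0.37 + 2.643 = 3.013 m

3.01 m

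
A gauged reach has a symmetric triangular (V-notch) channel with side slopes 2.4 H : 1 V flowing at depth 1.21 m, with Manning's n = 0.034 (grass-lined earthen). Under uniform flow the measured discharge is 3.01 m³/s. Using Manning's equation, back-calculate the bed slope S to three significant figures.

0.00184

A = z·y² = 2.4×1.21² = 3.514 m²
P = 2y√(1+z²) = 2×1.21×√(1+2.4²) = 6.292 m
R = A/P = 3.514/6.292 = 0.5585 m
S = (Q·n / (1·A·R^(2/3)))² = (3.01×0.034 / (1×3.514×0.6782))² = 0.001844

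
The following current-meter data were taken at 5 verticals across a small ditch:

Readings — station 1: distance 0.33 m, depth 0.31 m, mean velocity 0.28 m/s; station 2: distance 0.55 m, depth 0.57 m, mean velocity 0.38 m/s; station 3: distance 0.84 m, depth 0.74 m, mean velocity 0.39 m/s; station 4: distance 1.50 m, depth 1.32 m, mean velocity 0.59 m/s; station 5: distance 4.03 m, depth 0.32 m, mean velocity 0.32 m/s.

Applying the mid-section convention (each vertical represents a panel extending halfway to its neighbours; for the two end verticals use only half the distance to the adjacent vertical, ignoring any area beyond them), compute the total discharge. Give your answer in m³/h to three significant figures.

5660 m³/h

w_1 = (0.55 − 0.33)/2 = 0.11 m; q_1 = 0.28 × 0.31 × 0.11 = 0.009548 m³/s
w_2 = (0.84 − 0.33)/2 = 0.255 m; q_2 = 0.38 × 0.57 × 0.255 = 0.05523 m³/s
w_3 = (1.50 − 0.55)/2 = 0.475 m; q_3 = 0.39 × 0.74 × 0.475 = 0.1371 m³/s
w_4 = (4.03 − 0.84)/2 = 1.595 m; q_4 = 0.59 × 1.32 × 1.595 = 1.242 m³/s
w_5 = (4.03 − 1.50)/2 = 1.265 m; q_5 = 0.32 × 0.32 × 1.265 = 0.1295 m³/s
Q = Σ qᵢ = 1.574 m³/s
= 1.574 × 3600 = 5665 m³/h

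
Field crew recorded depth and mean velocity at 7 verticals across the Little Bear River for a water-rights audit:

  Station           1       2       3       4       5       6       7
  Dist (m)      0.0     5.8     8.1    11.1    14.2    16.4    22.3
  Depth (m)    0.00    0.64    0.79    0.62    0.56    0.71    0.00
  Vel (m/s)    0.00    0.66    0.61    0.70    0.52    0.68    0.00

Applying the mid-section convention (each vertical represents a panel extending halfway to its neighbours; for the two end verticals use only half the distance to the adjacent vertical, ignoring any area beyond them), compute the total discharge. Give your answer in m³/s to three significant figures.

7.04 m³/s

w_2 = (8.1 − 0.0)/2 = 4.05 m; q_2 = 0.66 × 0.64 × 4.05 = 1.711 m³/s
w_3 = (11.1 − 5.8)/2 = 2.65 m; q_3 = 0.61 × 0.79 × 2.65 = 1.277 m³/s
w_4 = (14.2 − 8.1)/2 = 3.05 m; q_4 = 0.70 × 0.62 × 3.05 = 1.324 m³/s
w_5 = (16.4 − 11.1)/2 = 2.65 m; q_5 = 0.52 × 0.56 × 2.65 = 0.7717 m³/s
w_6 = (22.3 − 14.2)/2 = 4.05 m; q_6 = 0.68 × 0.71 × 4.05 = 1.955 m³/s
Stations 1, 7 contribute zero (depth or velocity is 0).
Q = Σ qᵢ = 7.038 m³/s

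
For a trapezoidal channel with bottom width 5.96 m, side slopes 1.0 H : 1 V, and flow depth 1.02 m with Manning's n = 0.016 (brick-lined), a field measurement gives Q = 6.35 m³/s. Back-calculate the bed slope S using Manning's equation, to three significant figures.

A = (b + z·y)·y = (5.96 + 1.0×1.02)×1.02 = 7.120 m²
P = b + 2y√(1+z²) = 5.96 + 2×1.02×√(1+1.0²) = 8.845 m
R = A/P = 7.120/8.845 = 0.8049 m
S = (Q·n / (1·A·R^(2/3)))² = (6.35×0.016 / (1×7.120×0.8653))² = 0.0002720

0.000272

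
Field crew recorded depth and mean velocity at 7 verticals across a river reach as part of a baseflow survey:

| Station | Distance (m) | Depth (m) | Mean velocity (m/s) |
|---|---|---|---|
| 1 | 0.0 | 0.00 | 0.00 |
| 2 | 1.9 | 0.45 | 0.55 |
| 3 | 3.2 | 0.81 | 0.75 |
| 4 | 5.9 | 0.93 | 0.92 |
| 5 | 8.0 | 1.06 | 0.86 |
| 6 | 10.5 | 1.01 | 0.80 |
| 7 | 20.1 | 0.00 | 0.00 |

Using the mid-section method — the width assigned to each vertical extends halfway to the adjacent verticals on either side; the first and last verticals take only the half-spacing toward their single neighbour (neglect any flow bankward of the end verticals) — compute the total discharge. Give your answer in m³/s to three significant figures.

w_2 = (3.2 − 0.0)/2 = 1.6 m; q_2 = 0.55 × 0.45 × 1.6 = 0.3960 m³/s
w_3 = (5.9 − 1.9)/2 = 2 m; q_3 = 0.75 × 0.81 × 2 = 1.215 m³/s
w_4 = (8.0 − 3.2)/2 = 2.4 m; q_4 = 0.92 × 0.93 × 2.4 = 2.053 m³/s
w_5 = (10.5 − 5.9)/2 = 2.3 m; q_5 = 0.86 × 1.06 × 2.3 = 2.097 m³/s
w_6 = (20.1 − 8.0)/2 = 6.05 m; q_6 = 0.80 × 1.01 × 6.05 = 4.888 m³/s
Stations 1, 7 contribute zero (depth or velocity is 0).
Q = Σ qᵢ = 10.65 m³/s

10.6 m³/s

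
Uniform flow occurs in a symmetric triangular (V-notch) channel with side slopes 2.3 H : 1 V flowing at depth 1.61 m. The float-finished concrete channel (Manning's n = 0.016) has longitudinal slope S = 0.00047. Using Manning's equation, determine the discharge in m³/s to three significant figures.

6.60 m³/s

A = z·y² = 2.3×1.61² = 5.962 m²
P = 2y√(1+z²) = 2×1.61×√(1+2.3²) = 8.076 m
R = A/P = 5.962/8.076 = 0.7382 m
Q = (1/n)·A·R^(2/3)·S^(1/2) = (1/0.016) × 5.962 × 0.7382^(2/3) × 0.00047^(1/2) = 6.598 m³/s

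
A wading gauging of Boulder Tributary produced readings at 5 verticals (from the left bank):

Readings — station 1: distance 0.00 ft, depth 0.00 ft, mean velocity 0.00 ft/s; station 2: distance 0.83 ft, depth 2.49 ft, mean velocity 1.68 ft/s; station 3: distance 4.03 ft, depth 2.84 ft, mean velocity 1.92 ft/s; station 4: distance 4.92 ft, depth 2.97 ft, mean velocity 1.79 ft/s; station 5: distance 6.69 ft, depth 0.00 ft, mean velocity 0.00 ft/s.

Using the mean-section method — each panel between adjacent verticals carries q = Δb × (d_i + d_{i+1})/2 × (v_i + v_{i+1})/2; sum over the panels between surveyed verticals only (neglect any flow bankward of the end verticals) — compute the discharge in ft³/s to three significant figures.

Panel 1-2: Δb = 0.83 ft, d̄ = (0.00+2.49)/2 = 1.245, v̄ = (0.00+1.68)/2 = 0.84 → q = 0.83×1.245×0.84 = 0.8680 ft³/s
Panel 2-3: Δb = 3.2 ft, d̄ = (2.49+2.84)/2 = 2.665, v̄ = (1.68+1.92)/2 = 1.8 → q = 3.2×2.665×1.8 = 15.35 ft³/s
Panel 3-4: Δb = 0.89 ft, d̄ = (2.84+2.97)/2 = 2.905, v̄ = (1.92+1.79)/2 = 1.855 → q = 0.89×2.905×1.855 = 4.796 ft³/s
Panel 4-5: Δb = 1.77 ft, d̄ = (2.97+0.00)/2 = 1.485, v̄ = (1.79+0.00)/2 = 0.895 → q = 1.77×1.485×0.895 = 2.352 ft³/s
Q = Σ q = 23.37 ft³/s

23.4 ft³/s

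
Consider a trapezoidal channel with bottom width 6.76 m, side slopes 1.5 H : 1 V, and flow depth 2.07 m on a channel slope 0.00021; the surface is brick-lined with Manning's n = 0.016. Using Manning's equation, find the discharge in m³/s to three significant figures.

23.5 m³/s

A = (b + z·y)·y = (6.76 + 1.5×2.07)×2.07 = 20.42 m²
P = b + 2y√(1+z²) = 6.76 + 2×2.07×√(1+1.5²) = 14.22 m
R = A/P = 20.42/14.22 = 1.436 m
Q = (1/n)·A·R^(2/3)·S^(1/2) = (1/0.016) × 20.42 × 1.436^(2/3) × 0.00021^(1/2) = 23.54 m³/s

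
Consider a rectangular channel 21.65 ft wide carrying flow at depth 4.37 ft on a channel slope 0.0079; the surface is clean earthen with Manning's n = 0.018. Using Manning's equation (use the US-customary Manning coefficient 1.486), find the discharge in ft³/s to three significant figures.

A = b·y = 21.65 × 4.37 = 94.61 ft²
P = b + 2y = 21.65 + 2×4.37 = 30.39 ft
R = A/P = 94.61/30.39 = 3.113 ft
Q = (1.486/n)·A·R^(2/3)·S^(1/2) = (1.486/0.018) × 94.61 × 3.113^(2/3) × 0.0079^(1/2) = 1480 ft³/s

1480 ft³/s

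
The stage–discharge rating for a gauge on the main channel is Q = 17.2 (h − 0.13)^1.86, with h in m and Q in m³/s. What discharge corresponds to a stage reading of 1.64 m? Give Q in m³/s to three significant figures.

Q = 17.2 × (1.64 − 0.13)^1.86 = 17.2 × 1.51^1.86 = 37.02 m³/s

37.0 m³/s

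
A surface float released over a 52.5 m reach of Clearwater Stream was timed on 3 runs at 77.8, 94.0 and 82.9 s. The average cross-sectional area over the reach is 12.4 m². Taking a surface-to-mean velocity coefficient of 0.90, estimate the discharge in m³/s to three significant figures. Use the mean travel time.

t̄ = (77.8 + 94.0 + 82.9) / 3 = 84.9 s
v_surface = L / t̄ = 52.5 / 84.9 = 0.6184 m/s
v_mean = 0.90 × 0.6184 = 0.5565 m/s
Q = A × v_mean = 12.4 × 0.5565 = 6.901 m³/s

6.90 m³/s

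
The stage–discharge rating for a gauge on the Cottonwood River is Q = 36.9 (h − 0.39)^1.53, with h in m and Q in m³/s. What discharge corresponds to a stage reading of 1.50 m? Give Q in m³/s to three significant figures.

Q = 36.9 × (1.50 − 0.39)^1.53 = 36.9 × 1.11^1.53 = 43.29 m³/s

43.3 m³/s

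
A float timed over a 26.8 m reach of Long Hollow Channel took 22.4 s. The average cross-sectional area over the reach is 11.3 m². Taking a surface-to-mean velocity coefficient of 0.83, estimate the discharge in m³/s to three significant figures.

v_surface = L / t̄ = 26.8 / 22.4 = 1.196 m/s
v_mean = 0.83 × 1.196 = 0.9930 m/s
Q = A × v_mean = 11.3 × 0.9930 = 11.22 m³/s

11.2 m³/s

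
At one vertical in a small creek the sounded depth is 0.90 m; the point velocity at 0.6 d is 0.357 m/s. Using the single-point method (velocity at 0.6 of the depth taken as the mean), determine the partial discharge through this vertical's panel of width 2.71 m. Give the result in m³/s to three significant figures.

0.871 m³/s

v̄ = v₀.₆ = 0.357 m/s
q = v̄ × d × w = 0.3570 × 0.90 × 2.71 = 0.8707 m³/s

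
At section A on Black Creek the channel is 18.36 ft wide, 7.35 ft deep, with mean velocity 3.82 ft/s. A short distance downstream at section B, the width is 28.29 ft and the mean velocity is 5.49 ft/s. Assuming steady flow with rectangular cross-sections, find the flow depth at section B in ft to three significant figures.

Q = A₁V₁ = (18.36×7.35) × 3.82 = 515.5 ft³/s
d₂ = Q/(b₂ V₂) = 515.5/(28.29×5.49) = 3.319 ft

3.32 ft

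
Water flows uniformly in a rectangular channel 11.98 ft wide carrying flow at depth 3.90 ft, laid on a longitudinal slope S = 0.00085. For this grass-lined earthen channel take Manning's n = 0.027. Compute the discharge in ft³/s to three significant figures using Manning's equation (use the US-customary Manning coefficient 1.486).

A = b·y = 11.98 × 3.90 = 46.72 ft²
P = b + 2y = 11.98 + 2×3.90 = 19.78 ft
R = A/P = 46.72/19.78 = 2.362 ft
Q = (1.486/n)·A·R^(2/3)·S^(1/2) = (1.486/0.027) × 46.72 × 2.362^(2/3) × 0.00085^(1/2) = 133.0 ft³/s

133 ft³/s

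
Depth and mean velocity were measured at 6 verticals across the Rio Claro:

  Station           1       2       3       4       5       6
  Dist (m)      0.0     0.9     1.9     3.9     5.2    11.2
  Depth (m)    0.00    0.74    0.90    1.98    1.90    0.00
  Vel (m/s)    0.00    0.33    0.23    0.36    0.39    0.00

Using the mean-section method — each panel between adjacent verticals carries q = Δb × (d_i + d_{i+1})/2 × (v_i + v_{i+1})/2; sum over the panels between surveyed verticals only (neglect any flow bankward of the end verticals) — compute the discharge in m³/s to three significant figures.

3.19 m³/s

Panel 1-2: Δb = 0.9 m, d̄ = (0.00+0.74)/2 = 0.37, v̄ = (0.00+0.33)/2 = 0.165 → q = 0.9×0.37×0.165 = 0.05495 m³/s
Panel 2-3: Δb = 1 m, d̄ = (0.74+0.90)/2 = 0.82, v̄ = (0.33+0.23)/2 = 0.28 → q = 1×0.82×0.28 = 0.2296 m³/s
Panel 3-4: Δb = 2 m, d̄ = (0.90+1.98)/2 = 1.44, v̄ = (0.23+0.36)/2 = 0.295 → q = 2×1.44×0.295 = 0.8496 m³/s
Panel 4-5: Δb = 1.3 m, d̄ = (1.98+1.90)/2 = 1.94, v̄ = (0.36+0.39)/2 = 0.375 → q = 1.3×1.94×0.375 = 0.9458 m³/s
Panel 5-6: Δb = 6 m, d̄ = (1.90+0.00)/2 = 0.95, v̄ = (0.39+0.00)/2 = 0.195 → q = 6×0.95×0.195 = 1.112 m³/s
Q = Σ q = 3.191 m³/s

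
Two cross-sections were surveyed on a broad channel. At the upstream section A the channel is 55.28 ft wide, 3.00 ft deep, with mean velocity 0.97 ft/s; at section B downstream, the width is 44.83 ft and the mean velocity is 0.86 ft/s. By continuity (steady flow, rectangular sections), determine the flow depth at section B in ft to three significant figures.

Q = A₁V₁ = (55.28×3.00) × 0.97 = 160.9 ft³/s
d₂ = Q/(b₂ V₂) = 160.9/(44.83×0.86) = 4.172 ft

4.17 ft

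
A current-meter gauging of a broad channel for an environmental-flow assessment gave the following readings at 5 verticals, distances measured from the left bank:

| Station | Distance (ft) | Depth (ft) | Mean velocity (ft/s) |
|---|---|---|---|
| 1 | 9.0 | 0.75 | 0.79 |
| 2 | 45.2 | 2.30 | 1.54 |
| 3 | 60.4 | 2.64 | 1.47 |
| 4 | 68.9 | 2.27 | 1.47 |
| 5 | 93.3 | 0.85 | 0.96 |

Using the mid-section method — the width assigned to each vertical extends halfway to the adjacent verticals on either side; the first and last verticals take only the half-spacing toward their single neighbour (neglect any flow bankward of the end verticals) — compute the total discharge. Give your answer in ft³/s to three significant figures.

w_1 = (45.2 − 9.0)/2 = 18.1 ft; q_1 = 0.79 × 0.75 × 18.1 = 10.72 ft³/s
w_2 = (60.4 − 9.0)/2 = 25.7 ft; q_2 = 1.54 × 2.30 × 25.7 = 91.03 ft³/s
w_3 = (68.9 − 45.2)/2 = 11.85 ft; q_3 = 1.47 × 2.64 × 11.85 = 45.99 ft³/s
w_4 = (93.3 − 60.4)/2 = 16.45 ft; q_4 = 1.47 × 2.27 × 16.45 = 54.89 ft³/s
w_5 = (93.3 − 68.9)/2 = 12.2 ft; q_5 = 0.96 × 0.85 × 12.2 = 9.955 ft³/s
Q = Σ qᵢ = 212.6 ft³/s

213 ft³/s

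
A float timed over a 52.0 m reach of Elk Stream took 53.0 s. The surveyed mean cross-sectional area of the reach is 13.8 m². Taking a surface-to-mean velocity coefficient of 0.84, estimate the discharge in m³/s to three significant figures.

v_surface = L / t̄ = 52.0 / 53 = 0.9811 m/s
v_mean = 0.84 × 0.9811 = 0.8242 m/s
Q = A × v_mean = 13.8 × 0.8242 = 11.37 m³/s

11.4 m³/s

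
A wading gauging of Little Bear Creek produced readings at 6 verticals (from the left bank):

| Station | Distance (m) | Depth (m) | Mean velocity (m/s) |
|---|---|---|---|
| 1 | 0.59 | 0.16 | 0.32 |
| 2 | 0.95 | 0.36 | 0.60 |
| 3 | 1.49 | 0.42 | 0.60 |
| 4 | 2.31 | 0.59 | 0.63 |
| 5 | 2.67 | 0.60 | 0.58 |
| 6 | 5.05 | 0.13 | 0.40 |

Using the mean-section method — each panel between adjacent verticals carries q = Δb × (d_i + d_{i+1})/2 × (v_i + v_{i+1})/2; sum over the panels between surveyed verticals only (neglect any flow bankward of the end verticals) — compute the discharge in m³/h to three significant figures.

3530 m³/h

Panel 1-2: Δb = 0.36 m, d̄ = (0.16+0.36)/2 = 0.26, v̄ = (0.32+0.60)/2 = 0.46 → q = 0.36×0.26×0.46 = 0.04306 m³/s
Panel 2-3: Δb = 0.54 m, d̄ = (0.36+0.42)/2 = 0.39, v̄ = (0.60+0.60)/2 = 0.6 → q = 0.54×0.39×0.6 = 0.1264 m³/s
Panel 3-4: Δb = 0.82 m, d̄ = (0.42+0.59)/2 = 0.505, v̄ = (0.60+0.63)/2 = 0.615 → q = 0.82×0.505×0.615 = 0.2547 m³/s
Panel 4-5: Δb = 0.36 m, d̄ = (0.59+0.60)/2 = 0.595, v̄ = (0.63+0.58)/2 = 0.605 → q = 0.36×0.595×0.605 = 0.1296 m³/s
Panel 5-6: Δb = 2.38 m, d̄ = (0.60+0.13)/2 = 0.365, v̄ = (0.58+0.40)/2 = 0.49 → q = 2.38×0.365×0.49 = 0.4257 m³/s
Q = Σ q = 0.9793 m³/s
= 0.9793 × 3600 = 3526 m³/h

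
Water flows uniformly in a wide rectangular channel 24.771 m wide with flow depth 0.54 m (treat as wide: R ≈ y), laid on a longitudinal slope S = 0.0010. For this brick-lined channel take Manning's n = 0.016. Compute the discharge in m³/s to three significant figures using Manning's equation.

17.5 m³/s

A = b·y = 24.771 × 0.54 = 13.38 m²
Wide channel: R ≈ y = 0.54 m
Q = (1/n)·A·R^(2/3)·S^(1/2) = (1/0.016) × 13.38 × 0.5400^(2/3) × 0.0010^(1/2) = 17.53 m³/s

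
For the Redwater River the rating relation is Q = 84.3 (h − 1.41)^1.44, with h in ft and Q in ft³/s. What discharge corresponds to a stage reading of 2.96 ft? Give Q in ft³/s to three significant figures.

158 ft³/s

Q = 84.3 × (2.96 − 1.41)^1.44 = 84.3 × 1.55^1.44 = 158.5 ft³/s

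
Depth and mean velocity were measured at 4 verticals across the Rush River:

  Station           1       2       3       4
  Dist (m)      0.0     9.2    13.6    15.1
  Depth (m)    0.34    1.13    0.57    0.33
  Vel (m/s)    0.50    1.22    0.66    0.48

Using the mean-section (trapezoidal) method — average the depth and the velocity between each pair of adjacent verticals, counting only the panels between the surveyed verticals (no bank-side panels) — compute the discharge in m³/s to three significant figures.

Panel 1-2: Δb = 9.2 m, d̄ = (0.34+1.13)/2 = 0.735, v̄ = (0.50+1.22)/2 = 0.86 → q = 9.2×0.735×0.86 = 5.815 m³/s
Panel 2-3: Δb = 4.4 m, d̄ = (1.13+0.57)/2 = 0.85, v̄ = (1.22+0.66)/2 = 0.94 → q = 4.4×0.85×0.94 = 3.516 m³/s
Panel 3-4: Δb = 1.5 m, d̄ = (0.57+0.33)/2 = 0.45, v̄ = (0.66+0.48)/2 = 0.57 → q = 1.5×0.45×0.57 = 0.3848 m³/s
Q = Σ q = 9.716 m³/s

9.72 m³/s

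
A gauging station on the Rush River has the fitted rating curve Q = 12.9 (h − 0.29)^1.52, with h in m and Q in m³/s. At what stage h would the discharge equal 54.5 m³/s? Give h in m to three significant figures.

2.87 m

h − h₀ = (Q/C)^(1/b) = (54.5/12.9)^(1/1.52) = 2.581 m
h = 0.29 + 2.581 = 2.871 m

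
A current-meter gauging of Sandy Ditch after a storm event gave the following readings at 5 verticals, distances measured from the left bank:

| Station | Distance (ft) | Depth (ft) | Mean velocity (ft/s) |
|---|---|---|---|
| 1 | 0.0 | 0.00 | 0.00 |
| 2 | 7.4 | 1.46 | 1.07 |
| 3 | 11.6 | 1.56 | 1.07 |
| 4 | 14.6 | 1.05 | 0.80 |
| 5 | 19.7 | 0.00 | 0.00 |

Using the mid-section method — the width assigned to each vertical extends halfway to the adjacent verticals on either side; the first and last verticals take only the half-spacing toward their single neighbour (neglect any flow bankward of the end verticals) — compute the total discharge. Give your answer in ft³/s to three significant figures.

w_2 = (11.6 − 0.0)/2 = 5.8 ft; q_2 = 1.07 × 1.46 × 5.8 = 9.061 ft³/s
w_3 = (14.6 − 7.4)/2 = 3.6 ft; q_3 = 1.07 × 1.56 × 3.6 = 6.009 ft³/s
w_4 = (19.7 − 11.6)/2 = 4.05 ft; q_4 = 0.80 × 1.05 × 4.05 = 3.402 ft³/s
Stations 1, 5 contribute zero (depth or velocity is 0).
Q = Σ qᵢ = 18.47 ft³/s

18.5 ft³/s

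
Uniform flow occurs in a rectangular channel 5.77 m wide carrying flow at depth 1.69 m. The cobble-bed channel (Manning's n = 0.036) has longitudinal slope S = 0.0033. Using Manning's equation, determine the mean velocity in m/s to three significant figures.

A = b·y = 5.77 × 1.69 = 9.751 m²
P = b + 2y = 5.77 + 2×1.69 = 9.150 m
R = A/P = 9.751/9.150 = 1.066 m
Q = (1/n)·A·R^(2/3)·S^(1/2) = (1/0.036) × 9.751 × 1.066^(2/3) × 0.0033^(1/2) = 16.23 m³/s
V = Q/A = 16.23/9.751 = 1.665 m/s

1.66 m/s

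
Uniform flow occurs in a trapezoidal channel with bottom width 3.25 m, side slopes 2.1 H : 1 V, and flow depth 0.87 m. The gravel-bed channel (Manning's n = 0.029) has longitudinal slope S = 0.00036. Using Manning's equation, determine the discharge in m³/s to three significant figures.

2.07 m³/s

A = (b + z·y)·y = (3.25 + 2.1×0.87)×0.87 = 4.417 m²
P = b + 2y√(1+z²) = 3.25 + 2×0.87×√(1+2.1²) = 7.297 m
R = A/P = 4.417/7.297 = 0.6053 m
Q = (1/n)·A·R^(2/3)·S^(1/2) = (1/0.029) × 4.417 × 0.6053^(2/3) × 0.00036^(1/2) = 2.068 m³/s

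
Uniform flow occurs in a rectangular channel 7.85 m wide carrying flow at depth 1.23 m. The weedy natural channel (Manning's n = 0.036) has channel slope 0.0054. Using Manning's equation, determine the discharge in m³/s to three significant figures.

18.9 m³/s

A = b·y = 7.85 × 1.23 = 9.656 m²
P = b + 2y = 7.85 + 2×1.23 = 10.31 m
R = A/P = 9.656/10.31 = 0.9365 m
Q = (1/n)·A·R^(2/3)·S^(1/2) = (1/0.036) × 9.656 × 0.9365^(2/3) × 0.0054^(1/2) = 18.87 m³/s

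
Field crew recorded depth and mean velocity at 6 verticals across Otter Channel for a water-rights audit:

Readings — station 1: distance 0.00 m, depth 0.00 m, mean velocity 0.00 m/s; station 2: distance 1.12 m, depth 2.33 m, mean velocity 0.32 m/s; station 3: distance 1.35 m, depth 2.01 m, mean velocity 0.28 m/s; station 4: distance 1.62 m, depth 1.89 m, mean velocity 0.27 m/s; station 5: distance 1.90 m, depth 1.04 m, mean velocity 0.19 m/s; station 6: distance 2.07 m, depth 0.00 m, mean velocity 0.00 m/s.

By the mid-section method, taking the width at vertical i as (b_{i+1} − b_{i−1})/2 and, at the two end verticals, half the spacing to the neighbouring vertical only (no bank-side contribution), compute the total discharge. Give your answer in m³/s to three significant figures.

w_2 = (1.35 − 0.00)/2 = 0.675 m; q_2 = 0.32 × 2.33 × 0.675 = 0.5033 m³/s
w_3 = (1.62 − 1.12)/2 = 0.25 m; q_3 = 0.28 × 2.01 × 0.25 = 0.1407 m³/s
w_4 = (1.90 − 1.35)/2 = 0.275 m; q_4 = 0.27 × 1.89 × 0.275 = 0.1403 m³/s
w_5 = (2.07 − 1.62)/2 = 0.225 m; q_5 = 0.19 × 1.04 × 0.225 = 0.04446 m³/s
Stations 1, 6 contribute zero (depth or velocity is 0).
Q = Σ qᵢ = 0.8288 m³/s

0.829 m³/s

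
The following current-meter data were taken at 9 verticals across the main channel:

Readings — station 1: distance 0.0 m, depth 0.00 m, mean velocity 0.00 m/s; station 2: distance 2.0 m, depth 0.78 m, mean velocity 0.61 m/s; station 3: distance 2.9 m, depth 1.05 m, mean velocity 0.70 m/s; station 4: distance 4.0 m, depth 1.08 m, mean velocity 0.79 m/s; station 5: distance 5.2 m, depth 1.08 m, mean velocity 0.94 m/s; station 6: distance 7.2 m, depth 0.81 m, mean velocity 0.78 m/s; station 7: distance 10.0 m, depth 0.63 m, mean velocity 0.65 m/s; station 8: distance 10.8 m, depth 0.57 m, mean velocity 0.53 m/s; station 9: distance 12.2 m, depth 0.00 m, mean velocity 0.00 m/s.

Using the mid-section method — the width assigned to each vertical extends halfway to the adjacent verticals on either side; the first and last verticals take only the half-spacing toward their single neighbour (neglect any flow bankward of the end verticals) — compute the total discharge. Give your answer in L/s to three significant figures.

6620 L/s

w_2 = (2.9 − 0.0)/2 = 1.45 m; q_2 = 0.61 × 0.78 × 1.45 = 0.6899 m³/s
w_3 = (4.0 − 2.0)/2 = 1 m; q_3 = 0.70 × 1.05 × 1 = 0.7350 m³/s
w_4 = (5.2 − 2.9)/2 = 1.15 m; q_4 = 0.79 × 1.08 × 1.15 = 0.9812 m³/s
w_5 = (7.2 − 4.0)/2 = 1.6 m; q_5 = 0.94 × 1.08 × 1.6 = 1.624 m³/s
w_6 = (10.0 − 5.2)/2 = 2.4 m; q_6 = 0.78 × 0.81 × 2.4 = 1.516 m³/s
w_7 = (10.8 − 7.2)/2 = 1.8 m; q_7 = 0.65 × 0.63 × 1.8 = 0.7371 m³/s
w_8 = (12.2 − 10.0)/2 = 1.1 m; q_8 = 0.53 × 0.57 × 1.1 = 0.3323 m³/s
Stations 1, 9 contribute zero (depth or velocity is 0).
Q = Σ qᵢ = 6.616 m³/s
= 6.616 × 1000 = 6616 L/s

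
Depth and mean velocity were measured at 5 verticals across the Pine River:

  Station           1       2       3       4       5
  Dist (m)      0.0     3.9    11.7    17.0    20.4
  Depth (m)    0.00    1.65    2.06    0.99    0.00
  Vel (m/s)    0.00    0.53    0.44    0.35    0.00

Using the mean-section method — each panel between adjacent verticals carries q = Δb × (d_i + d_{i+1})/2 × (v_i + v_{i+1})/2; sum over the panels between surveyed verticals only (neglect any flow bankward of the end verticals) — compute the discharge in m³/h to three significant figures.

Panel 1-2: Δb = 3.9 m, d̄ = (0.00+1.65)/2 = 0.825, v̄ = (0.00+0.53)/2 = 0.265 → q = 3.9×0.825×0.265 = 0.8526 m³/s
Panel 2-3: Δb = 7.8 m, d̄ = (1.65+2.06)/2 = 1.855, v̄ = (0.53+0.44)/2 = 0.485 → q = 7.8×1.855×0.485 = 7.017 m³/s
Panel 3-4: Δb = 5.3 m, d̄ = (2.06+0.99)/2 = 1.525, v̄ = (0.44+0.35)/2 = 0.395 → q = 5.3×1.525×0.395 = 3.193 m³/s
Panel 4-5: Δb = 3.4 m, d̄ = (0.99+0.00)/2 = 0.495, v̄ = (0.35+0.00)/2 = 0.175 → q = 3.4×0.495×0.175 = 0.2945 m³/s
Q = Σ q = 11.36 m³/s
= 11.36 × 3600 = 40890 m³/h

40900 m³/h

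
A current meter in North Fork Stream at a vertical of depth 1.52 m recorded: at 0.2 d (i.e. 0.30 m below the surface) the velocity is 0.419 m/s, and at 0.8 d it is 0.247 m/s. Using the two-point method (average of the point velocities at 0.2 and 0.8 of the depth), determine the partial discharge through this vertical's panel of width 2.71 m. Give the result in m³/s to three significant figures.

1.37 m³/s

v̄ = (0.419 + 0.247) / 2 = 0.3330 m/s
q = v̄ × d × w = 0.3330 × 1.52 × 2.71 = 1.372 m³/s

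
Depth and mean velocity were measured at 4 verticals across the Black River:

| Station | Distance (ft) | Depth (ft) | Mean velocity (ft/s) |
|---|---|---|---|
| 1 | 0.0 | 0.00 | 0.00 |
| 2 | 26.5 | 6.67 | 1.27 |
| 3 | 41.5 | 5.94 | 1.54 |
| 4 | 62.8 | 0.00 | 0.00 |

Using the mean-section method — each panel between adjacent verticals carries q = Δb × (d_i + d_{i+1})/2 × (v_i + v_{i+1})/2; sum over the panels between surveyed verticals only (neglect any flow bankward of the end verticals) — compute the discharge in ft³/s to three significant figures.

238 ft³/s

Panel 1-2: Δb = 26.5 ft, d̄ = (0.00+6.67)/2 = 3.335, v̄ = (0.00+1.27)/2 = 0.635 → q = 26.5×3.335×0.635 = 56.12 ft³/s
Panel 2-3: Δb = 15 ft, d̄ = (6.67+5.94)/2 = 6.305, v̄ = (1.27+1.54)/2 = 1.405 → q = 15×6.305×1.405 = 132.9 ft³/s
Panel 3-4: Δb = 21.3 ft, d̄ = (5.94+0.00)/2 = 2.97, v̄ = (1.54+0.00)/2 = 0.77 → q = 21.3×2.97×0.77 = 48.71 ft³/s
Q = Σ q = 237.7 ft³/s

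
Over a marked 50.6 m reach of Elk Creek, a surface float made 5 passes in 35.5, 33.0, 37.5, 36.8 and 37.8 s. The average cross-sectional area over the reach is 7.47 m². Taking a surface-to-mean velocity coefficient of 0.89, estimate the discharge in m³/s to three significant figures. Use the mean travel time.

t̄ = (35.5 + 33.0 + 37.5 + 36.8 + 37.8) / 5 = 36.12 s
v_surface = L / t̄ = 50.6 / 36.12 = 1.401 m/s
v_mean = 0.89 × 1.401 = 1.247 m/s
Q = A × v_mean = 7.47 × 1.247 = 9.314 m³/s

9.31 m³/s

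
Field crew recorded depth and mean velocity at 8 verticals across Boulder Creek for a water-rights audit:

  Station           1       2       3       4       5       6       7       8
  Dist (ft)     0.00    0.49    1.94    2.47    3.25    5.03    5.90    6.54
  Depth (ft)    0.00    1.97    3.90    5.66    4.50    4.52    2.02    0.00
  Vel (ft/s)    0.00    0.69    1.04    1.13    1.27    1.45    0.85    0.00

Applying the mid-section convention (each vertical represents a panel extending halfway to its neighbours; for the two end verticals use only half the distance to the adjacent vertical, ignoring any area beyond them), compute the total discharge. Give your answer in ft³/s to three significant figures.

w_2 = (1.94 − 0.00)/2 = 0.97 ft; q_2 = 0.69 × 1.97 × 0.97 = 1.319 ft³/s
w_3 = (2.47 − 0.49)/2 = 0.99 ft; q_3 = 1.04 × 3.90 × 0.99 = 4.015 ft³/s
w_4 = (3.25 − 1.94)/2 = 0.655 ft; q_4 = 1.13 × 5.66 × 0.655 = 4.189 ft³/s
w_5 = (5.03 − 2.47)/2 = 1.28 ft; q_5 = 1.27 × 4.50 × 1.28 = 7.315 ft³/s
w_6 = (5.90 − 3.25)/2 = 1.325 ft; q_6 = 1.45 × 4.52 × 1.325 = 8.684 ft³/s
w_7 = (6.54 − 5.03)/2 = 0.755 ft; q_7 = 0.85 × 2.02 × 0.755 = 1.296 ft³/s
Stations 1, 8 contribute zero (depth or velocity is 0).
Q = Σ qᵢ = 26.82 ft³/s

26.8 ft³/s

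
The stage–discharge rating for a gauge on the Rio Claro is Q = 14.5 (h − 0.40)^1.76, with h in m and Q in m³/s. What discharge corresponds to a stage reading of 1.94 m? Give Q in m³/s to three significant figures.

Q = 14.5 × (1.94 − 0.40)^1.76 = 14.5 × 1.54^1.76 = 31.00 m³/s

31.0 m³/s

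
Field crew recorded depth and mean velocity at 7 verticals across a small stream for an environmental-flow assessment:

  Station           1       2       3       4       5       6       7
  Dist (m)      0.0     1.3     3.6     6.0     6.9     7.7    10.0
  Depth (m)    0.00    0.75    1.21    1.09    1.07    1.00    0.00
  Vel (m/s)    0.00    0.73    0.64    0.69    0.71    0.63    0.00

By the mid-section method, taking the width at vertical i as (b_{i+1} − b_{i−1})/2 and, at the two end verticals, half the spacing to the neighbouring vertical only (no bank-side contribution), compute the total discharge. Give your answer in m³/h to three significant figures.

w_2 = (3.6 − 0.0)/2 = 1.8 m; q_2 = 0.73 × 0.75 × 1.8 = 0.9855 m³/s
w_3 = (6.0 − 1.3)/2 = 2.35 m; q_3 = 0.64 × 1.21 × 2.35 = 1.820 m³/s
w_4 = (6.9 − 3.6)/2 = 1.65 m; q_4 = 0.69 × 1.09 × 1.65 = 1.241 m³/s
w_5 = (7.7 − 6.0)/2 = 0.85 m; q_5 = 0.71 × 1.07 × 0.85 = 0.6457 m³/s
w_6 = (10.0 − 6.9)/2 = 1.55 m; q_6 = 0.63 × 1.00 × 1.55 = 0.9765 m³/s
Stations 1, 7 contribute zero (depth or velocity is 0).
Q = Σ qᵢ = 5.669 m³/s
= 5.669 × 3600 = 20410 m³/h

20400 m³/h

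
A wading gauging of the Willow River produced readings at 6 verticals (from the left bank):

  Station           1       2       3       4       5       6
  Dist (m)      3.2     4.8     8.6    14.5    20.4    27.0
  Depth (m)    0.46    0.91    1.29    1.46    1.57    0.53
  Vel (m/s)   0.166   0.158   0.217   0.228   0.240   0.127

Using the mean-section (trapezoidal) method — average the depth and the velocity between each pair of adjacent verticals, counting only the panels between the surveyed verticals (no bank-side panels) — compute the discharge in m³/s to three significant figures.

6.13 m³/s

Panel 1-2: Δb = 1.6 m, d̄ = (0.46+0.91)/2 = 0.685, v̄ = (0.166+0.158)/2 = 0.162 → q = 1.6×0.685×0.162 = 0.1776 m³/s
Panel 2-3: Δb = 3.8 m, d̄ = (0.91+1.29)/2 = 1.1, v̄ = (0.158+0.217)/2 = 0.1875 → q = 3.8×1.1×0.1875 = 0.7838 m³/s
Panel 3-4: Δb = 5.9 m, d̄ = (1.29+1.46)/2 = 1.375, v̄ = (0.217+0.228)/2 = 0.2225 → q = 5.9×1.375×0.2225 = 1.805 m³/s
Panel 4-5: Δb = 5.9 m, d̄ = (1.46+1.57)/2 = 1.515, v̄ = (0.228+0.240)/2 = 0.234 → q = 5.9×1.515×0.234 = 2.092 m³/s
Panel 5-6: Δb = 6.6 m, d̄ = (1.57+0.53)/2 = 1.05, v̄ = (0.240+0.127)/2 = 0.1835 → q = 6.6×1.05×0.1835 = 1.272 m³/s
Q = Σ q = 6.130 m³/s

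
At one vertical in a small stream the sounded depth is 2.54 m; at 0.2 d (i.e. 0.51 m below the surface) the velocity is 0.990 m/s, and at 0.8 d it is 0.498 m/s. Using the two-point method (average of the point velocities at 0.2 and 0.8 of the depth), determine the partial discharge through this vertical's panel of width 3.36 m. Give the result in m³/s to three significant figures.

6.35 m³/s

v̄ = (0.990 + 0.498) / 2 = 0.7440 m/s
q = v̄ × d × w = 0.7440 × 2.54 × 3.36 = 6.350 m³/s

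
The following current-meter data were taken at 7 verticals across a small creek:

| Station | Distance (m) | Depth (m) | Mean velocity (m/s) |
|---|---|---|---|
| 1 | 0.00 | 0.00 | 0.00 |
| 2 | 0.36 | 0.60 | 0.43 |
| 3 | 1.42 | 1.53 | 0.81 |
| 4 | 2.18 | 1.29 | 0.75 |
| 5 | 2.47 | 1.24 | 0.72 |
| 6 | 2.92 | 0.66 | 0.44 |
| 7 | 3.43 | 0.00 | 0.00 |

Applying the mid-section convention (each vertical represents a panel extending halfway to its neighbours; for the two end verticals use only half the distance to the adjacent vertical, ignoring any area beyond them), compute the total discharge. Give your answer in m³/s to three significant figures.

w_2 = (1.42 − 0.00)/2 = 0.71 m; q_2 = 0.43 × 0.60 × 0.71 = 0.1832 m³/s
w_3 = (2.18 − 0.36)/2 = 0.91 m; q_3 = 0.81 × 1.53 × 0.91 = 1.128 m³/s
w_4 = (2.47 − 1.42)/2 = 0.525 m; q_4 = 0.75 × 1.29 × 0.525 = 0.5079 m³/s
w_5 = (2.92 − 2.18)/2 = 0.37 m; q_5 = 0.72 × 1.24 × 0.37 = 0.3303 m³/s
w_6 = (3.43 − 2.47)/2 = 0.48 m; q_6 = 0.44 × 0.66 × 0.48 = 0.1394 m³/s
Stations 1, 7 contribute zero (depth or velocity is 0).
Q = Σ qᵢ = 2.289 m³/s

2.29 m³/s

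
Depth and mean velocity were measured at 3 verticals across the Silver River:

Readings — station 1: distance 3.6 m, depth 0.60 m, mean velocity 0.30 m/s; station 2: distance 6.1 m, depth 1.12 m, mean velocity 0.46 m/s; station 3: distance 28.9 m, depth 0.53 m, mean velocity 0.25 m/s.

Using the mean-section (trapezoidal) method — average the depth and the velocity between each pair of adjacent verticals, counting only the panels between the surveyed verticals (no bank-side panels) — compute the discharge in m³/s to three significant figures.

7.49 m³/s

Panel 1-2: Δb = 2.5 m, d̄ = (0.60+1.12)/2 = 0.86, v̄ = (0.30+0.46)/2 = 0.38 → q = 2.5×0.86×0.38 = 0.8170 m³/s
Panel 2-3: Δb = 22.8 m, d̄ = (1.12+0.53)/2 = 0.825, v̄ = (0.46+0.25)/2 = 0.355 → q = 22.8×0.825×0.355 = 6.678 m³/s
Q = Σ q = 7.495 m³/s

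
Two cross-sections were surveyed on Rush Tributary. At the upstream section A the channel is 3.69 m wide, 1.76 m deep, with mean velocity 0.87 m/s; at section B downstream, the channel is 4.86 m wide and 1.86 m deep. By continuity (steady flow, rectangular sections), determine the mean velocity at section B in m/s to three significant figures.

Q = A₁V₁ = (3.69×1.76) × 0.87 = 5.650 m³/s
A₂ = 4.86 × 1.86 = 9.040 m²
V₂ = Q/A₂ = 5.650/9.040 = 0.6250 m/s

0.625 m/s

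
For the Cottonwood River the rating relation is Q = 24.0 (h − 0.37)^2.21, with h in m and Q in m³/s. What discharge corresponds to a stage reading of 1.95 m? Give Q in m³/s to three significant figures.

66.0 m³/s

Q = 24.0 × (1.95 − 0.37)^2.21 = 24.0 × 1.58^2.21 = 65.95 m³/s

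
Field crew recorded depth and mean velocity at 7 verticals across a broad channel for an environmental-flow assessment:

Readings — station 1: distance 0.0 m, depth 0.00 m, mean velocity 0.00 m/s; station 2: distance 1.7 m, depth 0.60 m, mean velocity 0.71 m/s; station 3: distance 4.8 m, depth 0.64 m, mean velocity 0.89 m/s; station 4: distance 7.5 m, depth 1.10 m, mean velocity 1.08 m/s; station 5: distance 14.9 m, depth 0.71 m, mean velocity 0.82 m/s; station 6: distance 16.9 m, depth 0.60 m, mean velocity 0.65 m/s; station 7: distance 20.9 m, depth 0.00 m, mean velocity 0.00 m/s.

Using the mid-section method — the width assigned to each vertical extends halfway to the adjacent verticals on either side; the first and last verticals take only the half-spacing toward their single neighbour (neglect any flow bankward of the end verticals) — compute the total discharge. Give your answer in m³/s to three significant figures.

w_2 = (4.8 − 0.0)/2 = 2.4 m; q_2 = 0.71 × 0.60 × 2.4 = 1.022 m³/s
w_3 = (7.5 − 1.7)/2 = 2.9 m; q_3 = 0.89 × 0.64 × 2.9 = 1.652 m³/s
w_4 = (14.9 − 4.8)/2 = 5.05 m; q_4 = 1.08 × 1.10 × 5.05 = 5.999 m³/s
w_5 = (16.9 − 7.5)/2 = 4.7 m; q_5 = 0.82 × 0.71 × 4.7 = 2.736 m³/s
w_6 = (20.9 − 14.9)/2 = 3 m; q_6 = 0.65 × 0.60 × 3 = 1.170 m³/s
Stations 1, 7 contribute zero (depth or velocity is 0).
Q = Σ qᵢ = 12.58 m³/s

12.6 m³/s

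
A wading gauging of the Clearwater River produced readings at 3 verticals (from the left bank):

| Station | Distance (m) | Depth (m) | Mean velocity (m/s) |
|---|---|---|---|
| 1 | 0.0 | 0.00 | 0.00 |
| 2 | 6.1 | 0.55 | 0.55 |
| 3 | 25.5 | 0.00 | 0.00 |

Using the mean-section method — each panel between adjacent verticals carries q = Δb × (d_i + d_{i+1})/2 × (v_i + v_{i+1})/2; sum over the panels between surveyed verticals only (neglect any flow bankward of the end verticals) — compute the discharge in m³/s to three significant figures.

1.93 m³/s

Panel 1-2: Δb = 6.1 m, d̄ = (0.00+0.55)/2 = 0.275, v̄ = (0.00+0.55)/2 = 0.275 → q = 6.1×0.275×0.275 = 0.4613 m³/s
Panel 2-3: Δb = 19.4 m, d̄ = (0.55+0.00)/2 = 0.275, v̄ = (0.55+0.00)/2 = 0.275 → q = 19.4×0.275×0.275 = 1.467 m³/s
Q = Σ q = 1.928 m³/s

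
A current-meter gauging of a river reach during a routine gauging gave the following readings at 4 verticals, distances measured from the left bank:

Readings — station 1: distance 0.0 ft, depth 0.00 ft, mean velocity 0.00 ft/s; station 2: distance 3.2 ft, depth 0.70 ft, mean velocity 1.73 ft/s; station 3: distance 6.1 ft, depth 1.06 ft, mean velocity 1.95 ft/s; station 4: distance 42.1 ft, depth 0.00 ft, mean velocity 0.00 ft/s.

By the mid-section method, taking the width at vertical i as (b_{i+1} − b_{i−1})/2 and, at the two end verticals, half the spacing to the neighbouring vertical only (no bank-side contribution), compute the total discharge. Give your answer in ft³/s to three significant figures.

w_2 = (6.1 − 0.0)/2 = 3.05 ft; q_2 = 1.73 × 0.70 × 3.05 = 3.694 ft³/s
w_3 = (42.1 − 3.2)/2 = 19.45 ft; q_3 = 1.95 × 1.06 × 19.45 = 40.20 ft³/s
Stations 1, 4 contribute zero (depth or velocity is 0).
Q = Σ qᵢ = 43.90 ft³/s

43.9 ft³/s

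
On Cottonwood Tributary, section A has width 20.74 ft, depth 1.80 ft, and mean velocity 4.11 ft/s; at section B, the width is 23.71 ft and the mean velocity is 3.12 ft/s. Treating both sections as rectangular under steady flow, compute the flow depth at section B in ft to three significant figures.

Q = A₁V₁ = (20.74×1.80) × 4.11 = 153.4 ft³/s
d₂ = Q/(b₂ V₂) = 153.4/(23.71×3.12) = 2.074 ft

2.07 ft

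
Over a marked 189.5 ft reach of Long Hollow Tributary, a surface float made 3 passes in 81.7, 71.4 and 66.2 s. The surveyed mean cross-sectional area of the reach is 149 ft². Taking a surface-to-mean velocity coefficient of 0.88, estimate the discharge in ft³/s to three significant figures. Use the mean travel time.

340 ft³/s

t̄ = (81.7 + 71.4 + 66.2) / 3 = 73.1 s
v_surface = L / t̄ = 189.5 / 73.1 = 2.592 ft/s
v_mean = 0.88 × 2.592 = 2.281 ft/s
Q = A × v_mean = 149 × 2.281 = 339.9 ft³/s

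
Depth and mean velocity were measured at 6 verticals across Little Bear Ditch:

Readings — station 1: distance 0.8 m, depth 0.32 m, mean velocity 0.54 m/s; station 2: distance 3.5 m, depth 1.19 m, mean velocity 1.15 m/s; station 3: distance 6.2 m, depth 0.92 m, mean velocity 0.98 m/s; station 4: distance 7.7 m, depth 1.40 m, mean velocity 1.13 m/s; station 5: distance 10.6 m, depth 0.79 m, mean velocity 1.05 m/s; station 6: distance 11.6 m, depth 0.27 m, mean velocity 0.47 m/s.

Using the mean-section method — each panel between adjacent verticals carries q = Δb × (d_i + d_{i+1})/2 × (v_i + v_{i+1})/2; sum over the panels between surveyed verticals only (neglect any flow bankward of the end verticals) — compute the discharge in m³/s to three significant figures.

Panel 1-2: Δb = 2.7 m, d̄ = (0.32+1.19)/2 = 0.755, v̄ = (0.54+1.15)/2 = 0.845 → q = 2.7×0.755×0.845 = 1.723 m³/s
Panel 2-3: Δb = 2.7 m, d̄ = (1.19+0.92)/2 = 1.055, v̄ = (1.15+0.98)/2 = 1.065 → q = 2.7×1.055×1.065 = 3.034 m³/s
Panel 3-4: Δb = 1.5 m, d̄ = (0.92+1.40)/2 = 1.16, v̄ = (0.98+1.13)/2 = 1.055 → q = 1.5×1.16×1.055 = 1.836 m³/s
Panel 4-5: Δb = 2.9 m, d̄ = (1.40+0.79)/2 = 1.095, v̄ = (1.13+1.05)/2 = 1.09 → q = 2.9×1.095×1.09 = 3.461 m³/s
Panel 5-6: Δb = 1 m, d̄ = (0.79+0.27)/2 = 0.53, v̄ = (1.05+0.47)/2 = 0.76 → q = 1×0.53×0.76 = 0.4028 m³/s
Q = Σ q = 10.46 m³/s

10.5 m³/s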